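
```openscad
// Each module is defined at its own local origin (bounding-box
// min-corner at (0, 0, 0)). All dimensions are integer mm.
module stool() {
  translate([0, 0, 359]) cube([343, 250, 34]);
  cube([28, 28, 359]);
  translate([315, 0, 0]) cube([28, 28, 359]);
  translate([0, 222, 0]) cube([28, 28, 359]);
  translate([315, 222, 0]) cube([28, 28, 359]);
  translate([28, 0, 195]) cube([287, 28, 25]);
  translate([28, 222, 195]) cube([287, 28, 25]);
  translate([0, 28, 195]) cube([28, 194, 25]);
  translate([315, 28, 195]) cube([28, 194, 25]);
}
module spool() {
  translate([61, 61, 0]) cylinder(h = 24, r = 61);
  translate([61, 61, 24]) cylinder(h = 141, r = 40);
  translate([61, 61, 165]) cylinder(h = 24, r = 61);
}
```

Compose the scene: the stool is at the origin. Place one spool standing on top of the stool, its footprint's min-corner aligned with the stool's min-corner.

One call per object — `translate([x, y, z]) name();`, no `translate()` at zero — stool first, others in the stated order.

stool();
translate([0, 0, 393]) spool();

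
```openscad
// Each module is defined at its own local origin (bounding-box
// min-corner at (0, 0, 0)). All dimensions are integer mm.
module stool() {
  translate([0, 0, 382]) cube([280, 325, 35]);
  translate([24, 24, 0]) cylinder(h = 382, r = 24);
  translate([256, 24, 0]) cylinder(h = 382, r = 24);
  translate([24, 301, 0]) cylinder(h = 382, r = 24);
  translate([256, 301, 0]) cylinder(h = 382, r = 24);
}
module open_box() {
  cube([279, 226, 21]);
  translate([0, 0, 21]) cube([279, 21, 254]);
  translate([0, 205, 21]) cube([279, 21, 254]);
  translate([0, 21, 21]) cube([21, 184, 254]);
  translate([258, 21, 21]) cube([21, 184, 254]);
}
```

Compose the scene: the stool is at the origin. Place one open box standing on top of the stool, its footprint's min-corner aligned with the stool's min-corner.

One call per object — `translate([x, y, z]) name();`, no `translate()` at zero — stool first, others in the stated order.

stool();
translate([0, 0, 417]) open_box();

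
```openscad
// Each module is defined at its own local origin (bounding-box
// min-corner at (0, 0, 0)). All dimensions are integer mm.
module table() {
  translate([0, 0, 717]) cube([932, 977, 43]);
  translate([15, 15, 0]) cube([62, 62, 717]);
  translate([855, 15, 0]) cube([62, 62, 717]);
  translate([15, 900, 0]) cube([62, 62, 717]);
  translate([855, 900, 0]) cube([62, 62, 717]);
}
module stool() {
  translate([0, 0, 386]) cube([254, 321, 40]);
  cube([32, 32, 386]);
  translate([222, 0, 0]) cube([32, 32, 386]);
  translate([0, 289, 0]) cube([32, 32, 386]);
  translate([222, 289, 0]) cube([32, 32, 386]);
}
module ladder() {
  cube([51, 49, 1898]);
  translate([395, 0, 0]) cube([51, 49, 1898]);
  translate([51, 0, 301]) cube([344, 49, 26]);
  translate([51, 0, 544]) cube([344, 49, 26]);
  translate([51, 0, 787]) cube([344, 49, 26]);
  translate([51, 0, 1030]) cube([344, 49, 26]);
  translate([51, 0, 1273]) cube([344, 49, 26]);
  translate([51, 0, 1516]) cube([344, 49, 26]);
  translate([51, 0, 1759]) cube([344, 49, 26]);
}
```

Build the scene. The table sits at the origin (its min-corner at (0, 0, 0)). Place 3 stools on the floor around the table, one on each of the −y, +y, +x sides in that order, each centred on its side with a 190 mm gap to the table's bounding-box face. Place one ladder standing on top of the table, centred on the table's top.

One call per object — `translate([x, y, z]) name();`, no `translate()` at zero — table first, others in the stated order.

table();
translate([339, -511, 0]) stool();
translate([339, 1167, 0]) stool();
translate([1122, 328, 0]) stool();
translate([243, 464, 760]) ladder();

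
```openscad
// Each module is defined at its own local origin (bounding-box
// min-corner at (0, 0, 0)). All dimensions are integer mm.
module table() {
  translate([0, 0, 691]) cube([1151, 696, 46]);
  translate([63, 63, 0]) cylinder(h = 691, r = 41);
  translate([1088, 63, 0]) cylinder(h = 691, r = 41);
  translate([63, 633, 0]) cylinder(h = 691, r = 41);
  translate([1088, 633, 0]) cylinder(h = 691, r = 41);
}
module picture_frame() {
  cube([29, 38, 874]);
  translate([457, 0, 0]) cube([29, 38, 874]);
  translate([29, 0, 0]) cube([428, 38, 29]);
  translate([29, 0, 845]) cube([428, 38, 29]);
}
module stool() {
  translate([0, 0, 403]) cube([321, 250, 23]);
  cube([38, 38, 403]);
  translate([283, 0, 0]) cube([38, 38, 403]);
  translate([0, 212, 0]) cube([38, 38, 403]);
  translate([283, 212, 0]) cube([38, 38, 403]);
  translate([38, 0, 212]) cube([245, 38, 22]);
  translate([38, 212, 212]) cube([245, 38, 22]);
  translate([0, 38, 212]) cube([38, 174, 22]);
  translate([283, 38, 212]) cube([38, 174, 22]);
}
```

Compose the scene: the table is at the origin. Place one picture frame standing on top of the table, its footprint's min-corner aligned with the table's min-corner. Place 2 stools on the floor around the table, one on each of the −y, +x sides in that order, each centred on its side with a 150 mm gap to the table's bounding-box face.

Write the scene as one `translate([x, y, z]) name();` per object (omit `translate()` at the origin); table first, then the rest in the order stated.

table();
translate([0, 0, 737]) picture_frame();
translate([415, -400, 0]) stool();
translate([1301, 223, 0]) stool();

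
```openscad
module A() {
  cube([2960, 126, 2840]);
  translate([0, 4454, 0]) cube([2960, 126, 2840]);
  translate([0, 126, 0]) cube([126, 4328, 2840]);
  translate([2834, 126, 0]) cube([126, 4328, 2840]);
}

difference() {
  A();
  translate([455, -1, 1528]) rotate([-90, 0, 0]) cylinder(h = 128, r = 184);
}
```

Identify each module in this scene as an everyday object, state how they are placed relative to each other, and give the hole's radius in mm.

The subtracted cylinder has r = 184 mm.

A is a house frame. The house frame has a circular hole through its front wall. The hole's radius is 184 mm.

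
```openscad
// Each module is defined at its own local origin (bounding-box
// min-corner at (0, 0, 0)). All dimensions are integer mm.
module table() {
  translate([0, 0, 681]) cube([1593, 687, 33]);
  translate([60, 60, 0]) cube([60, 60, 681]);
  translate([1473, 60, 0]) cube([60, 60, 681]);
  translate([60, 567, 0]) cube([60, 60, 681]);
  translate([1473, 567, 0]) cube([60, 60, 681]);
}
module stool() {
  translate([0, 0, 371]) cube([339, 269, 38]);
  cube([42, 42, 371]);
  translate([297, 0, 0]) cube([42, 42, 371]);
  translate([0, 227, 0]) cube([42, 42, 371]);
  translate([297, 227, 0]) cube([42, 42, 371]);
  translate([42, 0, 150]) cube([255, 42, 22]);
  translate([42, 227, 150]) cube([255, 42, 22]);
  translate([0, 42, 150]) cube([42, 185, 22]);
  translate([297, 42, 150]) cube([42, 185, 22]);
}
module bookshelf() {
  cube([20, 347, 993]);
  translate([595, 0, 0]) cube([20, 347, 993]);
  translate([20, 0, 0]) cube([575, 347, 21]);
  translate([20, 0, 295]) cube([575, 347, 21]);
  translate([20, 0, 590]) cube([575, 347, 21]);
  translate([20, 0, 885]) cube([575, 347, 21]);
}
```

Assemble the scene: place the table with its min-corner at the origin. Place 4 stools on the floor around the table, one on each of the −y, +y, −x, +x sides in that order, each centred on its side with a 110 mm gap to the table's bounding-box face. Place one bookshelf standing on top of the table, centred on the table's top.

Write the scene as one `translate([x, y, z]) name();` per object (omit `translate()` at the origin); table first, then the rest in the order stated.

table();
translate([627, -379, 0]) stool();
translate([627, 797, 0]) stool();
translate([-449, 209, 0]) stool();
translate([1703, 209, 0]) stool();
translate([489, 170, 714]) bookshelf();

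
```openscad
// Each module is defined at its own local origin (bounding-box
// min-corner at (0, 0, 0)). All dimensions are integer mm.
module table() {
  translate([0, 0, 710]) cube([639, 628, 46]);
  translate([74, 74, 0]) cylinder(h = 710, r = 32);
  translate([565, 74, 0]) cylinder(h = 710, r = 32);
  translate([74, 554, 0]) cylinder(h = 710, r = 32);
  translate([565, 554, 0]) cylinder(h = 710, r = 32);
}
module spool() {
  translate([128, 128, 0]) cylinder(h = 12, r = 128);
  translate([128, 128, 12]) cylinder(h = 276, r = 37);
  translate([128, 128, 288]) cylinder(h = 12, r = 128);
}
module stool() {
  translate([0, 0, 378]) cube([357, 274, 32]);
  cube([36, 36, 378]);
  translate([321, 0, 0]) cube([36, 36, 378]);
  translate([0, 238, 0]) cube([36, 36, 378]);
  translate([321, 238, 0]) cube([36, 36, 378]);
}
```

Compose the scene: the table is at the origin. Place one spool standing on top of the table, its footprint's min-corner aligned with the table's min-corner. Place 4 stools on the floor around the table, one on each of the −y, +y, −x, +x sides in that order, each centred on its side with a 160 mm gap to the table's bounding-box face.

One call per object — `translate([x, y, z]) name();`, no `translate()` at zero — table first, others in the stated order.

table();
translate([0, 0, 756]) spool();
translate([141, -434, 0]) stool();
translate([141, 788, 0]) stool();
translate([-517, 177, 0]) stool();
translate([799, 177, 0]) stool();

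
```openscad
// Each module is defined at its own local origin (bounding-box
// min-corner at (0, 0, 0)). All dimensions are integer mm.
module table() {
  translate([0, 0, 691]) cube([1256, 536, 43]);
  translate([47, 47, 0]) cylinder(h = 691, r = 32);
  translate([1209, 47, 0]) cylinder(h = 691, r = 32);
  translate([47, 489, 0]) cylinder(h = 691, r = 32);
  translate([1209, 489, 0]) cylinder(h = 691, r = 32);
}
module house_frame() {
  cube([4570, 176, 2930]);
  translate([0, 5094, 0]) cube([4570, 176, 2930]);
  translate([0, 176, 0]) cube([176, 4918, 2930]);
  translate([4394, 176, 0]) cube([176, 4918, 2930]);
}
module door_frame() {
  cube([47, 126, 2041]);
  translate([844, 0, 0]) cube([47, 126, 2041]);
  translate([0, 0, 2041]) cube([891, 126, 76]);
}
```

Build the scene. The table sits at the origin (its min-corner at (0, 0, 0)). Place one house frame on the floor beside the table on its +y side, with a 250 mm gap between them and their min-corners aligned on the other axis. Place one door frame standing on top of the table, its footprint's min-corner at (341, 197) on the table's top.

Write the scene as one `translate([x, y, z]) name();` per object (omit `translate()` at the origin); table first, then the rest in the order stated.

table();
translate([0, 786, 0]) house_frame();
translate([341, 197, 734]) door_frame();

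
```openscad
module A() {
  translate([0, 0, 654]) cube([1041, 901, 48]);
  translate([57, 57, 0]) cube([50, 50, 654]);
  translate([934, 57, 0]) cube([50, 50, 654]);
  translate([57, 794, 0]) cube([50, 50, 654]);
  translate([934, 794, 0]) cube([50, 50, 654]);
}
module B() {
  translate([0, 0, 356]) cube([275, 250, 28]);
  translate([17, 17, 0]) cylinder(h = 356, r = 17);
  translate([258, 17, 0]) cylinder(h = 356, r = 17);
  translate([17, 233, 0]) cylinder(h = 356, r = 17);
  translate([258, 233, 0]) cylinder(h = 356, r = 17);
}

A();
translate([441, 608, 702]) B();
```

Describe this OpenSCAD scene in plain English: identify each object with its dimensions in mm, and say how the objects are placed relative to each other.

A is a rectangular dining table. The top is 1041×901×48 mm with its upper surface at z = 702 mm. It stands on four 50×50 mm square legs, each inset 57 mm from the nearest pair of top edges, running from the floor to the underside of the top.

B is a four-legged stool. The seat is 275×250 mm, 28 mm thick, top at z = 384 mm. It stands on four round legs, each 34 mm in diameter, from z = 0 to the seat underside, each leg's axis is inset half a diameter from the nearest pair of seat edges (so the leg's bounding box is flush with the corner).

The stool is on top of the table.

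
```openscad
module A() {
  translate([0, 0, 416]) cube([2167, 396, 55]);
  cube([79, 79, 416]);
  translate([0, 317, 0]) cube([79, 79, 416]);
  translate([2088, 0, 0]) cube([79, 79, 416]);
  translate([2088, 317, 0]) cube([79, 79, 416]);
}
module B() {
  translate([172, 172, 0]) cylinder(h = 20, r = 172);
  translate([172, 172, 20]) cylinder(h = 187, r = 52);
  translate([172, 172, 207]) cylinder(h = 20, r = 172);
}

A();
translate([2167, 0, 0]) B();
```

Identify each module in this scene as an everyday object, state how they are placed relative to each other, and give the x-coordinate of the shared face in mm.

The bench's +x face and the spool's −x face are both at x = 2167 mm.

A is a bench. B is a spool. The spool is against the bench's +x side, with their −y faces flush. The x-coordinate of the shared face is 2167 mm.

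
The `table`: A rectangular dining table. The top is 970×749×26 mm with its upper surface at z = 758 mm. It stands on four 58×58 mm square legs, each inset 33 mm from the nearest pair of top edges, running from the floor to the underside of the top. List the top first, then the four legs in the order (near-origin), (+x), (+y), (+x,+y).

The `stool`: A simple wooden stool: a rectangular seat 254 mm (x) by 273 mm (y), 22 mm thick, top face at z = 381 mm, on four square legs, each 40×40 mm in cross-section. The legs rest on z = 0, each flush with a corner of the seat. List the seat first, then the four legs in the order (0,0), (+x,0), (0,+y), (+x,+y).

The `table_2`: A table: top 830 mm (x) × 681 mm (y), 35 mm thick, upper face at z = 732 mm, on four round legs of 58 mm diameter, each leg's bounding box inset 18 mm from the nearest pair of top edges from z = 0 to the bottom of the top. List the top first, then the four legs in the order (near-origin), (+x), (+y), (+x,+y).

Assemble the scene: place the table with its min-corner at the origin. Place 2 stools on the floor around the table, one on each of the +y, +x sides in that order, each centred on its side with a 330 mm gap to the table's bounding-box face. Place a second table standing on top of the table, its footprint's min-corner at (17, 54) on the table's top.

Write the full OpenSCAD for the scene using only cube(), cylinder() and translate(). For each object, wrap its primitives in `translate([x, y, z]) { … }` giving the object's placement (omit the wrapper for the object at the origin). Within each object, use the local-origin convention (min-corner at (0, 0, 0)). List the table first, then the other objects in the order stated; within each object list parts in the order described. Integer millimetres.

translate([0, 0, 732]) cube([970, 749, 26]);
translate([33, 33, 0]) cube([58, 58, 732]);
translate([879, 33, 0]) cube([58, 58, 732]);
translate([33, 658, 0]) cube([58, 58, 732]);
translate([879, 658, 0]) cube([58, 58, 732]);
translate([358, 1079, 0]) {
  translate([0, 0, 359]) cube([254, 273, 22]);
  cube([40, 40, 359]);
  translate([214, 0, 0]) cube([40, 40, 359]);
  translate([0, 233, 0]) cube([40, 40, 359]);
  translate([214, 233, 0]) cube([40, 40, 359]);
}
translate([1300, 238, 0]) {
  translate([0, 0, 359]) cube([254, 273, 22]);
  cube([40, 40, 359]);
  translate([214, 0, 0]) cube([40, 40, 359]);
  translate([0, 233, 0]) cube([40, 40, 359]);
  translate([214, 233, 0]) cube([40, 40, 359]);
}
translate([17, 54, 758]) {
  translate([0, 0, 697]) cube([830, 681, 35]);
  translate([47, 47, 0]) cylinder(h = 697, r = 29);
  translate([783, 47, 0]) cylinder(h = 697, r = 29);
  translate([47, 634, 0]) cylinder(h = 697, r = 29);
  translate([783, 634, 0]) cylinder(h = 697, r = 29);
}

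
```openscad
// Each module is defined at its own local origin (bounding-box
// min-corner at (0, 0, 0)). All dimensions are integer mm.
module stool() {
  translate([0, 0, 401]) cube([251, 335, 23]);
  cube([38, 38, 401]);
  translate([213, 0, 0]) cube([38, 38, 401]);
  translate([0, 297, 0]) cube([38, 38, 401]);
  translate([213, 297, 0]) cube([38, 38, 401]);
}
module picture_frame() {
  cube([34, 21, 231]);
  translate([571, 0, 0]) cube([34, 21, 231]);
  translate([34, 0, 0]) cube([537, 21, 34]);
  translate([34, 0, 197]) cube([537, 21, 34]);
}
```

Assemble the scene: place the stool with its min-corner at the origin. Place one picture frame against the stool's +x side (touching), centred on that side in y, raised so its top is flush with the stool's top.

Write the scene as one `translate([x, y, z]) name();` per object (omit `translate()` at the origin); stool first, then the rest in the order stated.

stool();
translate([251, 157, 193]) picture_frame();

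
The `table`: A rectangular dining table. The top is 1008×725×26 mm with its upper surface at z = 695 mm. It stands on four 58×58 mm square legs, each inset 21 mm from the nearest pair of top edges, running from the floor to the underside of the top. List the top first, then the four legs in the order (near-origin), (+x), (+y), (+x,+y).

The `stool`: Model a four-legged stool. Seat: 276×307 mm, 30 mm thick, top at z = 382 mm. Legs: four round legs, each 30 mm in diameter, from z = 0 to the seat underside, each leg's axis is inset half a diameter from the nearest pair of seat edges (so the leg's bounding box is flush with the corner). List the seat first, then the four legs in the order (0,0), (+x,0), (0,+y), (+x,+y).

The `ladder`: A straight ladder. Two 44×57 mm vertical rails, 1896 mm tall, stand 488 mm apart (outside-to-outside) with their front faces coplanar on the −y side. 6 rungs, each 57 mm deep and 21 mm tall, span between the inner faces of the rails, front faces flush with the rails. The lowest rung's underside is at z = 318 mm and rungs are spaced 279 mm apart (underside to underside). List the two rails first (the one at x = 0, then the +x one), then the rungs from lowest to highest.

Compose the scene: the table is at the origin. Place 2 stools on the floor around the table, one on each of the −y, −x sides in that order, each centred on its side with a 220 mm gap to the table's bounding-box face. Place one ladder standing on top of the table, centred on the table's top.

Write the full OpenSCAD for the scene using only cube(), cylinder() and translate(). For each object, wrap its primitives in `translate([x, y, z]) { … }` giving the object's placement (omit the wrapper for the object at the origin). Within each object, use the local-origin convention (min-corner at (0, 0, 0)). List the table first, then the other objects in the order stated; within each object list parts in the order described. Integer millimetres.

translate([0, 0, 669]) cube([1008, 725, 26]);
translate([21, 21, 0]) cube([58, 58, 669]);
translate([929, 21, 0]) cube([58, 58, 669]);
translate([21, 646, 0]) cube([58, 58, 669]);
translate([929, 646, 0]) cube([58, 58, 669]);
translate([366, -527, 0]) {
  translate([0, 0, 352]) cube([276, 307, 30]);
  translate([15, 15, 0]) cylinder(h = 352, r = 15);
  translate([261, 15, 0]) cylinder(h = 352, r = 15);
  translate([15, 292, 0]) cylinder(h = 352, r = 15);
  translate([261, 292, 0]) cylinder(h = 352, r = 15);
}
translate([-496, 209, 0]) {
  translate([0, 0, 352]) cube([276, 307, 30]);
  translate([15, 15, 0]) cylinder(h = 352, r = 15);
  translate([261, 15, 0]) cylinder(h = 352, r = 15);
  translate([15, 292, 0]) cylinder(h = 352, r = 15);
  translate([261, 292, 0]) cylinder(h = 352, r = 15);
}
translate([260, 334, 695]) {
  cube([44, 57, 1896]);
  translate([444, 0, 0]) cube([44, 57, 1896]);
  translate([44, 0, 318]) cube([400, 57, 21]);
  translate([44, 0, 597]) cube([400, 57, 21]);
  translate([44, 0, 876]) cube([400, 57, 21]);
  translate([44, 0, 1155]) cube([400, 57, 21]);
  translate([44, 0, 1434]) cube([400, 57, 21]);
  translate([44, 0, 1713]) cube([400, 57, 21]);
}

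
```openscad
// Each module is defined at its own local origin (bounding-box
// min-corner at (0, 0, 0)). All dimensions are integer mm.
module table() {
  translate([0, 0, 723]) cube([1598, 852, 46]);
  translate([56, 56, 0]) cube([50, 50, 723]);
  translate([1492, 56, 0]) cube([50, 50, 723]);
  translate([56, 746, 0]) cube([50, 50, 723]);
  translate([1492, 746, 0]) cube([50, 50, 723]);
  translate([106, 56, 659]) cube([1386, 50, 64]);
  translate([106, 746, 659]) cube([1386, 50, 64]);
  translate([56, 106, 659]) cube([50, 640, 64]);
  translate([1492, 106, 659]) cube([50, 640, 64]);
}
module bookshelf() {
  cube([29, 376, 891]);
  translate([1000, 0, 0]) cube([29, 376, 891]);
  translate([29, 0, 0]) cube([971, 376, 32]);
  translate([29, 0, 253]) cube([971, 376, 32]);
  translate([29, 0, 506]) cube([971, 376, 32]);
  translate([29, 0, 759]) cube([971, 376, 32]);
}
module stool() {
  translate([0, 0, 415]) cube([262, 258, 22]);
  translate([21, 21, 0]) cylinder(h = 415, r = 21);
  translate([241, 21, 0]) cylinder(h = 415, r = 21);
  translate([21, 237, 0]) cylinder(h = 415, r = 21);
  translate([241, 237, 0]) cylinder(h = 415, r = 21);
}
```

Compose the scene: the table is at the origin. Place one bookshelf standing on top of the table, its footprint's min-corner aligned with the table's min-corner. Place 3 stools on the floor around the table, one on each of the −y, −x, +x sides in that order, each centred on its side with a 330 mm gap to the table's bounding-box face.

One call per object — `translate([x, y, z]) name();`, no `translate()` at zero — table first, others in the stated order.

table();
translate([0, 0, 769]) bookshelf();
translate([668, -588, 0]) stool();
translate([-592, 297, 0]) stool();
translate([1928, 297, 0]) stool();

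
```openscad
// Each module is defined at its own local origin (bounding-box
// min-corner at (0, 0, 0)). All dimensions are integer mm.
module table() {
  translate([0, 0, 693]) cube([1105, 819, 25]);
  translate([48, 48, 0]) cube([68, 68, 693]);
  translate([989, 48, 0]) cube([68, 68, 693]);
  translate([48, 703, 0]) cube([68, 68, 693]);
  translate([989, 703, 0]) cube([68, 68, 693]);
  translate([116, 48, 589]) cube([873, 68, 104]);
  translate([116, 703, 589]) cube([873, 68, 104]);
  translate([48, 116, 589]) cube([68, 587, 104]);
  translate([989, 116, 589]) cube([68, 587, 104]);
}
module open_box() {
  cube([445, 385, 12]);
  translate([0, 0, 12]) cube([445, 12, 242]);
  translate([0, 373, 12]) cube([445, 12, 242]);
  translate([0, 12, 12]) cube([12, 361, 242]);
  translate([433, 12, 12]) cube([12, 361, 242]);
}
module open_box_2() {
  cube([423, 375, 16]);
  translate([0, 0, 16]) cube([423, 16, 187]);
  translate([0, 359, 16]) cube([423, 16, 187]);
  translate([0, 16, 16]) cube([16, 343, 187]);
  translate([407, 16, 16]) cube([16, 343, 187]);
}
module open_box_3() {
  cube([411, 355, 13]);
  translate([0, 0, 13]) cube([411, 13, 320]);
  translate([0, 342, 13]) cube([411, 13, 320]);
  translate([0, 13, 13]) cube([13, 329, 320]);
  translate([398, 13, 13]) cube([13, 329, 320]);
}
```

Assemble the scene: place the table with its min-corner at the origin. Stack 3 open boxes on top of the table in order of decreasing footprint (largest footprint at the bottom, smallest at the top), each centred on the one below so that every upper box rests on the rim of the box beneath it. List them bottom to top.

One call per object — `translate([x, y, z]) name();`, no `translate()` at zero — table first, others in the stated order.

table();
translate([330, 217, 718]) open_box();
translate([341, 222, 972]) open_box_2();
translate([347, 232, 1175]) open_box_3();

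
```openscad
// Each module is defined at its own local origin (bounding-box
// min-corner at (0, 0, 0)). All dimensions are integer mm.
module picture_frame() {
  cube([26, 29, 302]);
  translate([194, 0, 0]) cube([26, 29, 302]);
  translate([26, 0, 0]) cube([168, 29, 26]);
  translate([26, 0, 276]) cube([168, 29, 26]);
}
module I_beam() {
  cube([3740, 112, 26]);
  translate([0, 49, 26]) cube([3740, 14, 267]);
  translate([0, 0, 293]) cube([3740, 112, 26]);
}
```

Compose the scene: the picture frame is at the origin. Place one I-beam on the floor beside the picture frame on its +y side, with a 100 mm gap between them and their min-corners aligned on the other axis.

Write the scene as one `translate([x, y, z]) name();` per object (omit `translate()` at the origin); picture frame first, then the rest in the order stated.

picture_frame();
translate([0, 129, 0]) I_beam();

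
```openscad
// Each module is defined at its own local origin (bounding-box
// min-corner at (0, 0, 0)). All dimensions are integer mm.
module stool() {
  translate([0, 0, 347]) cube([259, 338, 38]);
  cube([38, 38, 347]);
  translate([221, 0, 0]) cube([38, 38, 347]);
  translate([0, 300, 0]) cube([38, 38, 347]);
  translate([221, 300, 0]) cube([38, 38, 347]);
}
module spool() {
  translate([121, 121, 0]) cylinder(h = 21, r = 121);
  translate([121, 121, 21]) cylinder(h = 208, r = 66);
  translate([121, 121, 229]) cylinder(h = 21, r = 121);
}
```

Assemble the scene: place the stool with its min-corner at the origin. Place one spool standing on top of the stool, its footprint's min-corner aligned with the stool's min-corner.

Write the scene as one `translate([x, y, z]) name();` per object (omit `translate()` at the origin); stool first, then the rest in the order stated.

stool();
translate([0, 0, 385]) spool();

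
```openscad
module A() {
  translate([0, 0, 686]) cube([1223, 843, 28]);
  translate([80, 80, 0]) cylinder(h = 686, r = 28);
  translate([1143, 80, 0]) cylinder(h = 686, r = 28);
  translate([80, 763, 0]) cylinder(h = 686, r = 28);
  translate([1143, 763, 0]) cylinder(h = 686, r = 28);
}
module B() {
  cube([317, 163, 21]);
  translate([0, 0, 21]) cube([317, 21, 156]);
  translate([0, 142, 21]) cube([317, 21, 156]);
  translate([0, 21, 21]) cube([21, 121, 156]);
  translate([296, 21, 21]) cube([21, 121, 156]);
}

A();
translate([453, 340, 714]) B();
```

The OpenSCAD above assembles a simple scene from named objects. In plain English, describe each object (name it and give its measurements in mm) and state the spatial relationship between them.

A is a table: top 1223 mm (x) × 843 mm (y), 28 mm thick, upper face at z = 714 mm, on four round legs of 56 mm diameter, each leg's bounding box inset 52 mm from the nearest pair of top edges, running from z = 0 to the bottom of the top.

B is an open-topped rectangular box: outside dimensions 317×163×177 mm, with a uniform wall and base thickness of 21 mm. The base is a full 317×163 slab on the floor; four walls sit on top of the base. The front and back walls (the −y and +y sides) span the full width; the two side walls fit between them.

The open box is on top of the table, centred.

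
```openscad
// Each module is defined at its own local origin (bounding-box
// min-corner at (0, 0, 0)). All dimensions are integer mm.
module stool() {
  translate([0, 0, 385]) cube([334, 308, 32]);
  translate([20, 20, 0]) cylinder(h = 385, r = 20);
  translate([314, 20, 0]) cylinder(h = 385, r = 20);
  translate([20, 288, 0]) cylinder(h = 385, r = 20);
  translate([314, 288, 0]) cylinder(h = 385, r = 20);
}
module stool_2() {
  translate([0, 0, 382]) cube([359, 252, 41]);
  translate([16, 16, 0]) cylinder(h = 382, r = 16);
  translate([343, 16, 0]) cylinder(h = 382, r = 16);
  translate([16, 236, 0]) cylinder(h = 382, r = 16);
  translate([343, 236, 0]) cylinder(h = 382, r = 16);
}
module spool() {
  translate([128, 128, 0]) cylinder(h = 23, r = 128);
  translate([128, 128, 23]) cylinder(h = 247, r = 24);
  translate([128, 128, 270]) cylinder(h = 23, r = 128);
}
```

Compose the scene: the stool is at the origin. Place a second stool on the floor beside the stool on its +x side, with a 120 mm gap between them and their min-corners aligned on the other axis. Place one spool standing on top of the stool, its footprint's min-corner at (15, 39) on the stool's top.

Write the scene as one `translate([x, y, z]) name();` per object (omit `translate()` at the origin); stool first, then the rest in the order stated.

stool();
translate([454, 0, 0]) stool_2();
translate([15, 39, 417]) spool();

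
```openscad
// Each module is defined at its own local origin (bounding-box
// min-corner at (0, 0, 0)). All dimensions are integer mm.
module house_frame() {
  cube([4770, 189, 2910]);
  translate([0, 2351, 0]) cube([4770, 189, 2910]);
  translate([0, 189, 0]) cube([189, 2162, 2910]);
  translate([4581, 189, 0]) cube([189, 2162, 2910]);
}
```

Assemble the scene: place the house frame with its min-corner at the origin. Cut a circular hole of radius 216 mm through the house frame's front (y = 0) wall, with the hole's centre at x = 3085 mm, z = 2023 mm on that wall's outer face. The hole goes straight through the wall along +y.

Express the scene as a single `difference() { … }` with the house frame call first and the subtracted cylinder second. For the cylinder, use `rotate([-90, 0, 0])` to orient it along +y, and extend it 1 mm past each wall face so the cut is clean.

difference() {
  house_frame();
  translate([3085, -1, 2023]) rotate([-90, 0, 0]) cylinder(h = 191, r = 216);
}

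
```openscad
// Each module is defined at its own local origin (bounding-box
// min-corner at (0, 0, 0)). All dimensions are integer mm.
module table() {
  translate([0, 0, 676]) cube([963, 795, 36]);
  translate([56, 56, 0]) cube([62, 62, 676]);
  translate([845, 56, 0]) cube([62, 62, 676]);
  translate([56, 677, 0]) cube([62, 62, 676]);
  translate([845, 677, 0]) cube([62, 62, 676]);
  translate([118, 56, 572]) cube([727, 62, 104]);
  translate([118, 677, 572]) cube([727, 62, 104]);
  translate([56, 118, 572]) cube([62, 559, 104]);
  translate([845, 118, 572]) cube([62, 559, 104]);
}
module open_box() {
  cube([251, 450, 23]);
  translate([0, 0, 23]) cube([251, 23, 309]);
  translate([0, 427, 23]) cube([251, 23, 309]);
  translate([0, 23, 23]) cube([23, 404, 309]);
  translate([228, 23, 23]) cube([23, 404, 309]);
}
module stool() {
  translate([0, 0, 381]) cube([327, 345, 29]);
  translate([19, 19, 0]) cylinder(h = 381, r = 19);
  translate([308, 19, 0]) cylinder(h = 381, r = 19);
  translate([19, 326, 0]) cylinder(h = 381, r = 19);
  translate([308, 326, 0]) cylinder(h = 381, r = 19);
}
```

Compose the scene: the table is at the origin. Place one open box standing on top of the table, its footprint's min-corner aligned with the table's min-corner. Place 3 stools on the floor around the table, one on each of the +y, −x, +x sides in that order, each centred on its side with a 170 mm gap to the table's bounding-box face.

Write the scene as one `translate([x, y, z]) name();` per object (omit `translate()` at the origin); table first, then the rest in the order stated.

table();
translate([0, 0, 712]) open_box();
translate([318, 965, 0]) stool();
translate([-497, 225, 0]) stool();
translate([1133, 225, 0]) stool();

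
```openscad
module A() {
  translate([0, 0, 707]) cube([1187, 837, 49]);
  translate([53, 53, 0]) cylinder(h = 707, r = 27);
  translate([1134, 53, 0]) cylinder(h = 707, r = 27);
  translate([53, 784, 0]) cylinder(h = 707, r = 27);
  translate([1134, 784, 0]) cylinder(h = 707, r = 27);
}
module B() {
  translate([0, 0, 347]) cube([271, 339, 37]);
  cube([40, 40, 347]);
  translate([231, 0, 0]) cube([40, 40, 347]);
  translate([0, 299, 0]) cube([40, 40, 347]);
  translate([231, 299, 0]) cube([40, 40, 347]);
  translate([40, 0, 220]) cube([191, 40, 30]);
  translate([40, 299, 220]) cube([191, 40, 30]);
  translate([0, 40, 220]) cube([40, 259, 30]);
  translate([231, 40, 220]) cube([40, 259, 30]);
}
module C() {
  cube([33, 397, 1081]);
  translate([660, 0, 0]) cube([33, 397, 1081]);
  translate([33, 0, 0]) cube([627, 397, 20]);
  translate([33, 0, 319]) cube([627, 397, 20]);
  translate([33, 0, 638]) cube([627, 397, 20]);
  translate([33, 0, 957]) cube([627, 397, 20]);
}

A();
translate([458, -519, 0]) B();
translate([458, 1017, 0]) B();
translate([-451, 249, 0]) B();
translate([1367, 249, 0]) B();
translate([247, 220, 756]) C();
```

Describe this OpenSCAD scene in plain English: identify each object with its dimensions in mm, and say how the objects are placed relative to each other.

A is a rectangular dining table. The top is 1187×837×49 mm with its upper surface at z = 756 mm. It stands on four round legs of 54 mm diameter, each leg's bounding box inset 26 mm from the nearest pair of top edges, running from the floor to the underside of the top.

B is a simple wooden stool: a rectangular seat 271 mm (x) by 339 mm (y), 37 mm thick, top face at z = 384 mm, on four square legs, each 40×40 mm in cross-section. The legs rest on z = 0, each flush with a corner of the seat. Four stretchers, 40 mm wide and 30 mm tall, connect adjacent legs with their undersides at z = 220 mm, each running between the inner faces of the legs it joins and aligned with the legs' outer faces on the other axis.

C is an open bookshelf. Two side panels, each 33 mm thick, 397 mm deep and 1081 mm tall, stand 693 mm apart (outside-to-outside). Between them sit 4 shelves, each 20 mm thick and 397 mm deep, spanning the full gap between the sides. The bottom shelf rests on the floor (its underside at z = 0) and the clear gap between one shelf's top and the next shelf's underside is 299 mm.

Four stools sit around the table at the −y, +y, −x, +x sides. The bookshelf is on top of the table, centred.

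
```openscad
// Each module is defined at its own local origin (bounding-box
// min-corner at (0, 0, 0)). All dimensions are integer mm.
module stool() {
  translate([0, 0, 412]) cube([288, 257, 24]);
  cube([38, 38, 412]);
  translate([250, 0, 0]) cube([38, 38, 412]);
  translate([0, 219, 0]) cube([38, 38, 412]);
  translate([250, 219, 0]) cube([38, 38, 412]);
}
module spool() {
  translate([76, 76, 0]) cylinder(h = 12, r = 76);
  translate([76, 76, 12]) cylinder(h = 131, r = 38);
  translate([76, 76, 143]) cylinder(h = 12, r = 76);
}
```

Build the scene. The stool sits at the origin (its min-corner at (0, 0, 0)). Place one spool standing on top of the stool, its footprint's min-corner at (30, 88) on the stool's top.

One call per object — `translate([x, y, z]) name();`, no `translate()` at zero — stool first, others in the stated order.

stool();
translate([30, 88, 436]) spool();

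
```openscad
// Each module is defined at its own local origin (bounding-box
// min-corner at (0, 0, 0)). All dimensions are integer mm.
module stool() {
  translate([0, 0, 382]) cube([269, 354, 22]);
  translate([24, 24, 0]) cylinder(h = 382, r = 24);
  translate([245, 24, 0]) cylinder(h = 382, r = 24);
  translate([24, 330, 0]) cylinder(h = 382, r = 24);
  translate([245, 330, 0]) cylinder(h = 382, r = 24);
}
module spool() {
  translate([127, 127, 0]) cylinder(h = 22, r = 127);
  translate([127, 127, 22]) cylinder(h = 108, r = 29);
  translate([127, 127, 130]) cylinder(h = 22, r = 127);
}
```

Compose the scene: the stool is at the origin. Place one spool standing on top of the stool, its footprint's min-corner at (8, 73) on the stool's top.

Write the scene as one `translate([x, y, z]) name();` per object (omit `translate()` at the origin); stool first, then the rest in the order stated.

stool();
translate([8, 73, 404]) spool();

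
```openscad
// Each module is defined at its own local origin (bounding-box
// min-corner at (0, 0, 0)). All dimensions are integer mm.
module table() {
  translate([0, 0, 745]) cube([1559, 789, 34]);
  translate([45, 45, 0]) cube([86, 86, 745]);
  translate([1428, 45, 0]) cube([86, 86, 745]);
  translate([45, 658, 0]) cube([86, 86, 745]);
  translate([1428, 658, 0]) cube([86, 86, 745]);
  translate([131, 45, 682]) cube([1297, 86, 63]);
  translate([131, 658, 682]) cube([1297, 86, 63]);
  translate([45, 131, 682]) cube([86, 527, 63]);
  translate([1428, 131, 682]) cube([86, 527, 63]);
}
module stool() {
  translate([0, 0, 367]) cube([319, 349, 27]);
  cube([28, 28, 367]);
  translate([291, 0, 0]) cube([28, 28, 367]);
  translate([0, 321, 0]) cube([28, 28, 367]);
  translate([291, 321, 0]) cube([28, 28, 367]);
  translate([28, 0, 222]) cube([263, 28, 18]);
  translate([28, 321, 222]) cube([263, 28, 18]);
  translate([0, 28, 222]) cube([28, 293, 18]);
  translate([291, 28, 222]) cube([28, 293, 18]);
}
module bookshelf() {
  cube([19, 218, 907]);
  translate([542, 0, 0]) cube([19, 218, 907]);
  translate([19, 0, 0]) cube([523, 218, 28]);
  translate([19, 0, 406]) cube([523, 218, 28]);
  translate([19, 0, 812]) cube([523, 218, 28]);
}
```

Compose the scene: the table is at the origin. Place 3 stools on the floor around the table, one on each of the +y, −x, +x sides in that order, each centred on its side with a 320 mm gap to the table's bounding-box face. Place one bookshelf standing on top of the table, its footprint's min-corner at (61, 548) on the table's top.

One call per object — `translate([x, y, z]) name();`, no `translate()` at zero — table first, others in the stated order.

table();
translate([620, 1109, 0]) stool();
translate([-639, 220, 0]) stool();
translate([1879, 220, 0]) stool();
translate([61, 548, 779]) bookshelf();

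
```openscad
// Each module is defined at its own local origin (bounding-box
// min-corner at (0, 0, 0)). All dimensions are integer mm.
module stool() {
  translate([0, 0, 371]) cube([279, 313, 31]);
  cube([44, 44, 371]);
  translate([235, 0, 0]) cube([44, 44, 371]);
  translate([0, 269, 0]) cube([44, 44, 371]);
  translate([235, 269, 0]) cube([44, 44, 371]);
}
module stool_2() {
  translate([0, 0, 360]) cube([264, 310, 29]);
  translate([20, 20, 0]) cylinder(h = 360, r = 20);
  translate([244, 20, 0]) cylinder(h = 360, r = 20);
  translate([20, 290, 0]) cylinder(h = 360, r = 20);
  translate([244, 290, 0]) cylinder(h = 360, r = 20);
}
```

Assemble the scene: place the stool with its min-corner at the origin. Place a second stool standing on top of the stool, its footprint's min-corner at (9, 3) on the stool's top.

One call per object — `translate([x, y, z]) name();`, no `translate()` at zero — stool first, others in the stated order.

stool();
translate([9, 3, 402]) stool_2();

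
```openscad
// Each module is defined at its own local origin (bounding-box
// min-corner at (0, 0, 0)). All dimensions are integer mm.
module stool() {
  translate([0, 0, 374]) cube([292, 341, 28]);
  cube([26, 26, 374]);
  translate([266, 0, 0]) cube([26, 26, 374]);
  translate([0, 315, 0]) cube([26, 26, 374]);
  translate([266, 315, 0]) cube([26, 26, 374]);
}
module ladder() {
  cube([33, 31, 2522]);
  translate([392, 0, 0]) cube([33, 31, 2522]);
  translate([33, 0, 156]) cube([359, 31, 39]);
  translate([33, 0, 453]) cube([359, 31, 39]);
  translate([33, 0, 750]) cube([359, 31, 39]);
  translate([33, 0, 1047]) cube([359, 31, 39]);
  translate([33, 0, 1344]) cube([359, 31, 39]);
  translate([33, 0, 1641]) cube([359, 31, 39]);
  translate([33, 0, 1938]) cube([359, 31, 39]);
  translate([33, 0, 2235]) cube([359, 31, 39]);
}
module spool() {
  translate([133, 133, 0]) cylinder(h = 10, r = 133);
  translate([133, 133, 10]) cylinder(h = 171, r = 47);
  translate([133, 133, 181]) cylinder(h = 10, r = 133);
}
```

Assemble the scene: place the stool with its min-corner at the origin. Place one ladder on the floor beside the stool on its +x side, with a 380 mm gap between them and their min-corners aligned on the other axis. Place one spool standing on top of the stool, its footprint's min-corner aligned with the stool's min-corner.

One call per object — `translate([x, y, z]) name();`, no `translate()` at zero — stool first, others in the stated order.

stool();
translate([672, 0, 0]) ladder();
translate([0, 0, 402]) spool();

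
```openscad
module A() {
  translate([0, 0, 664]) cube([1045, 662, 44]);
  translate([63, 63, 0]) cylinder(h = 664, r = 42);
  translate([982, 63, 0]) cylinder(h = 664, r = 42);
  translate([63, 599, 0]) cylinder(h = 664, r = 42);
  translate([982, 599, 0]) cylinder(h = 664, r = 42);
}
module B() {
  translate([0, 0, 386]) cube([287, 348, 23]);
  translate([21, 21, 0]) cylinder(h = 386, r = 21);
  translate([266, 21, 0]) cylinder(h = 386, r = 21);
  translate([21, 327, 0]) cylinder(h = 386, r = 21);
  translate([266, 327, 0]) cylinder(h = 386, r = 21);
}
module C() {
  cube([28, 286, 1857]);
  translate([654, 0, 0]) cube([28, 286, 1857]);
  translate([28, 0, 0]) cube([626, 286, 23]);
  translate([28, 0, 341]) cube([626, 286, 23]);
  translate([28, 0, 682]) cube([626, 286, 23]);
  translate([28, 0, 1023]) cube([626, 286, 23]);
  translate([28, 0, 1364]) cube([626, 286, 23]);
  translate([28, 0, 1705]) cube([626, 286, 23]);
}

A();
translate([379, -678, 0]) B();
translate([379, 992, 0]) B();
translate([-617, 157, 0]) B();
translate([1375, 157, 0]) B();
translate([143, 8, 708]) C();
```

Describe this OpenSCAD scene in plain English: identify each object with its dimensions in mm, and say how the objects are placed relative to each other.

A is a table: top 1045 mm (x) × 662 mm (y), 44 mm thick, upper face at z = 708 mm, on four round legs of 84 mm diameter, each leg's bounding box inset 21 mm from the nearest pair of top edges, running from z = 0 to the bottom of the top.

B is a four-legged stool. The seat is a 287×348×23 mm slab whose top surface is at z = 409 mm; four round legs, each 42 mm in diameter, run from the floor (z = 0) to the underside of the seat, each leg's axis is inset half a diameter from the nearest pair of seat edges (so the leg's bounding box is flush with the corner).

C is a bookshelf 682 mm wide overall, 286 mm deep and 1857 mm tall. The two sides are 28 mm thick vertical panels. 6 horizontal shelves of 23 mm thickness span between the inner faces of the sides; the lowest shelf sits on the floor and shelves are stacked with a clear vertical gap of 318 mm between each pair.

Four stools sit around the table at the −y, +y, −x, +x sides. The bookshelf is on top of the table.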